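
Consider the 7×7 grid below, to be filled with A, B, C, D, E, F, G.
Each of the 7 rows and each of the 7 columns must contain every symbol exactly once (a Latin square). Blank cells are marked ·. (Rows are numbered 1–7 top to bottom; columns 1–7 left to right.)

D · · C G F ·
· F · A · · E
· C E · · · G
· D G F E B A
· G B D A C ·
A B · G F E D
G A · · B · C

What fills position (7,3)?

F

Row 1, column 2: row 1 has {C, D, F, G} and column 2 has {A, B, C, D, F, G}, leaving only E.
Row 1, column 3: row 1 has {C, D, E, F, G} and column 3 has {B, E, G}, leaving only A.
Row 1, column 7: row 1 has {A, C, D, E, F, G} and column 7 has {A, C, D, E, G}, leaving only B.
Row 3, column 4: row 3 has {C, E, G} and column 4 has {A, C, D, F, G}, leaving only B.
Row 3, column 1: row 3 has {B, C, E, G} and column 1 has {A, D, G}, leaving only F.
Row 3, column 5: row 3 has {B, C, E, F, G} and column 5 has {A, B, E, F, G}, leaving only D.
Row 2, column 5: row 2 has {A, E, F} and column 5 has {A, B, D, E, F, G}, leaving only C.
Row 2, column 1: row 2 has {A, C, E, F} and column 1 has {A, D, F, G}, leaving only B.
Row 2, column 3: row 2 has {A, B, C, E, F} and column 3 has {A, B, E, G}, leaving only D.
Row 7 already has {A, B, C, G} and column 3 already has {A, B, D, E, G}, so row 7, column 3 must be F.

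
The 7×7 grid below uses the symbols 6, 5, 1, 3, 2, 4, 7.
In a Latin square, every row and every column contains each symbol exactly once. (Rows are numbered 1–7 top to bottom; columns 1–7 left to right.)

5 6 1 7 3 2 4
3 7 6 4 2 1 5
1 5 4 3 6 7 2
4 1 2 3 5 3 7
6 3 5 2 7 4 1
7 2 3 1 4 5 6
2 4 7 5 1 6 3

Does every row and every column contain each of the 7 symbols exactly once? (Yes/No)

No

Column 4 contains 3 twice (at rows 3 and 4), so it is not a permutation.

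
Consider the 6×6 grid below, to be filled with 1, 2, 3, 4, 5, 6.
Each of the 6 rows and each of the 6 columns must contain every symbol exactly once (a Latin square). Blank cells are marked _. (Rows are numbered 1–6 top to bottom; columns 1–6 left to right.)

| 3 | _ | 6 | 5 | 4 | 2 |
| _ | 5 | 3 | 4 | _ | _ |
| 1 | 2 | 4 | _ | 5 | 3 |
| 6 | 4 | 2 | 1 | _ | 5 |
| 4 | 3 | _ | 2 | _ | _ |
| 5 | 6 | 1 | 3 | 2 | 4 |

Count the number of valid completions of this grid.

Row 1, column 2: eliminating its row and column leaves {1}.
Row 2, column 1: eliminating its row and column leaves {2}.
Row 2, column 5: eliminating its row and column leaves {1, 6}.
Row 2, column 6: eliminating its row and column leaves {1, 6}.
Row 3, column 4: eliminating its row and column leaves {6}.
Row 4, column 5: eliminating its row and column leaves {3}.
Row 5, column 3: eliminating its row and column leaves {5}.
Row 5, column 5: eliminating its row and column leaves {1, 6}.
Row 5, column 6: eliminating its row and column leaves {1, 6}.
Enumerating the assignments across these blanks that avoid any row or column repeat gives 2 completions.

2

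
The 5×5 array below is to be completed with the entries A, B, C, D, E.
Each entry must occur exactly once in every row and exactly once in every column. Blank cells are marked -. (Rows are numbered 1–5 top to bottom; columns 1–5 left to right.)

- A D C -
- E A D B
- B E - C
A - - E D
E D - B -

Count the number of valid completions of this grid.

1

Row 1, column 1: eliminating its row and column leaves {B}.
Row 1, column 5: eliminating its row and column leaves {E}.
Row 2, column 1: eliminating its row and column leaves {C}.
Row 3, column 1: eliminating its row and column leaves {D}.
Row 3, column 4: eliminating its row and column leaves {A}.
Row 4, column 2: eliminating its row and column leaves {C}.
Row 4, column 3: eliminating its row and column leaves {B, C}.
Row 5, column 3: eliminating its row and column leaves {C}.
Row 5, column 5: eliminating its row and column leaves {A}.
Only one assignment across all blanks avoids any row or column repeat, giving 1 completion.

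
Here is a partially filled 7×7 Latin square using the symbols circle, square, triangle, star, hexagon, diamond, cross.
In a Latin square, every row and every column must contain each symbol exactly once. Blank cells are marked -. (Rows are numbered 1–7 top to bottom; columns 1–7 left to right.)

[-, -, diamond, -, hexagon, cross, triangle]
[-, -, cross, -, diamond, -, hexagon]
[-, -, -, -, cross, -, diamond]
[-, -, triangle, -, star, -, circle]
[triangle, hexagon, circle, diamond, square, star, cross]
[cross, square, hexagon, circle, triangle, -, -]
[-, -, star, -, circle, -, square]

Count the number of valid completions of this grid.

17

Row 1, column 1: eliminating its row and column leaves {circle, square, star}.
Row 1, column 2: eliminating its row and column leaves {circle, star}.
Row 1, column 4: eliminating its row and column leaves {square, star}.
Row 2, column 1: eliminating its row and column leaves {circle, square, star}.
Row 2, column 2: eliminating its row and column leaves {circle, triangle, star}.
Row 2, column 4: eliminating its row and column leaves {square, triangle, star}.
Row 2, column 6: eliminating its row and column leaves {circle, square, triangle}.
Row 3, column 1: eliminating its row and column leaves {circle, square, star, hexagon}.
Row 3, column 2: eliminating its row and column leaves {circle, triangle, star}.
Row 3, column 3: eliminating its row and column leaves {square}.
Row 3, column 4: eliminating its row and column leaves {square, triangle, star, hexagon}.
Row 3, column 6: eliminating its row and column leaves {circle, square, triangle, hexagon}.
Row 4, column 1: eliminating its row and column leaves {square, hexagon, diamond}.
Row 4, column 2: eliminating its row and column leaves {diamond, cross}.
Row 4, column 4: eliminating its row and column leaves {square, hexagon, cross}.
Row 4, column 6: eliminating its row and column leaves {square, hexagon, diamond}.
Row 6, column 6: eliminating its row and column leaves {diamond}.
Row 6, column 7: eliminating its row and column leaves {star}.
Row 7, column 1: eliminating its row and column leaves {hexagon, diamond}.
Row 7, column 2: eliminating its row and column leaves {triangle, diamond, cross}.
Row 7, column 4: eliminating its row and column leaves {triangle, hexagon, cross}.
Row 7, column 6: eliminating its row and column leaves {triangle, hexagon, diamond}.
Enumerating the assignments across these blanks that avoid any row or column repeat gives 17 completions.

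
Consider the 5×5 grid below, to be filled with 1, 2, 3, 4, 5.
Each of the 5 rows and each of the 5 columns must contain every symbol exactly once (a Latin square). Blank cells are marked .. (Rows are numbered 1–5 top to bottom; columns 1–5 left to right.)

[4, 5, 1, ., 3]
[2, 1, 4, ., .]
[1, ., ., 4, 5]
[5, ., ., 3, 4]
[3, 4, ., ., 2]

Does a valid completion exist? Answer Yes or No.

Row 2, column 5: row 2 together with column 5 already contain {1, 2, 3, 4, 5} — every symbol — so nothing can go there. The grid has no valid completion.

No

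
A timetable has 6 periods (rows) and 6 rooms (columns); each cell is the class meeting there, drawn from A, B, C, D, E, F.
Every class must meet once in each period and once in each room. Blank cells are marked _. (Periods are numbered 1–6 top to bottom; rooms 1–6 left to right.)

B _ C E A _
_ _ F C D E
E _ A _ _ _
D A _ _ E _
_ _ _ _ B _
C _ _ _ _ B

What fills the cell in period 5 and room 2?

Period 2, room 1: period 2 has {C, D, E, F} and room 1 has {B, C, D, E}, leaving only A.
Period 2, room 2: period 2 has {A, C, D, E, F} and room 2 has {A}, leaving only B.
Period 4, room 3: period 4 has {A, D, E} and room 3 has {A, C, F}, leaving only B.
Period 4, room 4: period 4 has {A, B, D, E} and room 4 has {C, E}, leaving only F.
Period 4, room 6: period 4 has {A, B, D, E, F} and room 6 has {B, E}, leaving only C.
Period 5, room 1: period 5 has {B} and room 1 has {A, B, C, D, E}, leaving only F.
Period 6, room 5: period 6 has {B, C} and room 5 has {A, B, D, E}, leaving only F.
Period 3, room 5: period 3 has {A, E} and room 5 has {A, B, D, E, F}, leaving only C.
Period 5, room 2 is narrowed to {C, D, E}.
If it were D, then period 3, room 2 would be left with no valid symbol.
If it were E, then period 5, room 6 would be left with no valid symbol.
So period 5, room 2 must be C.

C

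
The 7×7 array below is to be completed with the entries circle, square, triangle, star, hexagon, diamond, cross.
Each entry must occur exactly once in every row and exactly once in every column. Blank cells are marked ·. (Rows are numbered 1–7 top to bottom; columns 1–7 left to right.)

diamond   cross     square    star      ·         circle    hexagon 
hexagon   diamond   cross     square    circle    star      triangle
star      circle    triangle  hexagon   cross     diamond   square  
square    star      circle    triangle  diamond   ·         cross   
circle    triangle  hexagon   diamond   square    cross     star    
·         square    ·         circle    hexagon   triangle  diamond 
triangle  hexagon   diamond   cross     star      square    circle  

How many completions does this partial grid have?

Row 1, column 5: eliminating its row and column leaves {triangle}.
Row 4, column 6: eliminating its row and column leaves {hexagon}.
Row 6, column 1: eliminating its row and column leaves {cross}.
Row 6, column 3: eliminating its row and column leaves {star}.
Only one assignment across all blanks avoids any row or column repeat, giving 1 completion.

1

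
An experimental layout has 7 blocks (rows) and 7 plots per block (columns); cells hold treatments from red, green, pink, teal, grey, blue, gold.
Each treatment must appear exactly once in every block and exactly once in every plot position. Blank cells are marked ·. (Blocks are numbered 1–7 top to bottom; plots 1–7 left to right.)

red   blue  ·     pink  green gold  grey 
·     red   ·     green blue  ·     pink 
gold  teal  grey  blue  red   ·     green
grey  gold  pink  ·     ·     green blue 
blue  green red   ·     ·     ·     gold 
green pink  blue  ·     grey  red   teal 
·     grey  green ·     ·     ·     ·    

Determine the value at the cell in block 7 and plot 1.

pink

Block 1, plot 3: block 1 has {red, green, pink, grey, blue, gold} and plot 3 has {red, green, pink, grey, blue}, leaving only teal.
Block 2, plot 1: block 2 has {red, green, pink, blue} and plot 1 has {red, green, grey, blue, gold}, leaving only teal.
Block 7 already has {green, grey} and plot 1 already has {red, green, teal, grey, blue, gold}, so block 7, plot 1 must be pink.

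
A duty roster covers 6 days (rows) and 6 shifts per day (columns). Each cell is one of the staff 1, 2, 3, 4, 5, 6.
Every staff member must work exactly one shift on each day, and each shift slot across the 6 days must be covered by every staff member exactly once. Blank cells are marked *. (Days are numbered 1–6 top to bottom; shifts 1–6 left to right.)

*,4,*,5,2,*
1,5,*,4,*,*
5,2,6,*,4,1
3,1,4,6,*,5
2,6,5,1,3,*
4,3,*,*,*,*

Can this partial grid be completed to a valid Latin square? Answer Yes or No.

Day 4, shift 5: day 4 together with shift 5 already contain {1, 2, 3, 4, 5, 6} — every symbol — so nothing can go there. The grid has no valid completion.

No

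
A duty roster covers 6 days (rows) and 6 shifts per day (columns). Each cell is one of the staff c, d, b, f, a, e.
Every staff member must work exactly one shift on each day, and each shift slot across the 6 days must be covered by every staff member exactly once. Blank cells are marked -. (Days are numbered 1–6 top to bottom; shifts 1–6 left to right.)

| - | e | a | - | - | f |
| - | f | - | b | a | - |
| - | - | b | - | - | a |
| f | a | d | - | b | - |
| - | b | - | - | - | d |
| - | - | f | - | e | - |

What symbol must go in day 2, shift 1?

Day 2, shift 1 is narrowed to {c, d, e}.
If it were c, then day 2, shift 6 would be left with no valid symbol.
If it were e, then day 2, shift 6 would be left with no valid symbol.
So day 2, shift 1 must be d.

d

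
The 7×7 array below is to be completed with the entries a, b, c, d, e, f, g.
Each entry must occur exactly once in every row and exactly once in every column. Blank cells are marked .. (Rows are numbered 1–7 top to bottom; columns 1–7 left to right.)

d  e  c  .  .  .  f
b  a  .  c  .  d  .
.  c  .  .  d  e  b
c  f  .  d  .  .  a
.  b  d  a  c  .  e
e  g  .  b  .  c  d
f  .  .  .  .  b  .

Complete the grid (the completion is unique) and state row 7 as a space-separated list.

Row 7, column 2: row 7 has {b, f} and column 2 has {a, b, c, e, f, g}, leaving only d.
Row 1, column 4: row 1 has {c, d, e, f} and column 4 has {a, b, c, d}, leaving only g.
Row 7, column 4: row 7 has {b, d, f} and column 4 has {a, b, c, d, g}, leaving only e.
Row 1, column 6: row 1 has {c, d, e, f, g} and column 6 has {b, c, d, e}, leaving only a.
Row 1, column 5: row 1 has {a, c, d, e, f, g} and column 5 has {c, d}, leaving only b.
Row 2, column 7: row 2 has {a, b, c, d} and column 7 has {a, b, d, e, f}, leaving only g.
Row 7, column 7: row 7 has {b, d, e, f} and column 7 has {a, b, d, e, f, g}, leaving only c.
Row 3, column 4: row 3 has {b, c, d, e} and column 4 has {a, b, c, d, e, g}, leaving only f.
Row 4, column 6: row 4 has {a, c, d, f} and column 6 has {a, b, c, d, e}, leaving only g.
Row 4, column 5: row 4 has {a, c, d, f, g} and column 5 has {b, c, d}, leaving only e.
Row 2, column 5: row 2 has {a, b, c, d, g} and column 5 has {b, c, d, e}, leaving only f.
Row 2, column 3: row 2 has {a, b, c, d, f, g} and column 3 has {c, d}, leaving only e.
Row 4, column 3: row 4 has {a, c, d, e, f, g} and column 3 has {c, d, e}, leaving only b.
Row 5, column 1: row 5 has {a, b, c, d, e} and column 1 has {b, c, d, e, f}, leaving only g.
Row 3, column 1: row 3 has {b, c, d, e, f} and column 1 has {b, c, d, e, f, g}, leaving only a.
Row 3, column 3: row 3 has {a, b, c, d, e, f} and column 3 has {b, c, d, e}, leaving only g.
Row 7, column 3: row 7 has {b, c, d, e, f} and column 3 has {b, c, d, e, g}, leaving only a.
Row 7, column 5: row 7 has {a, b, c, d, e, f} and column 5 has {b, c, d, e, f}, leaving only g.
So row 7 reads: f d a e g b c.

f d a e g b c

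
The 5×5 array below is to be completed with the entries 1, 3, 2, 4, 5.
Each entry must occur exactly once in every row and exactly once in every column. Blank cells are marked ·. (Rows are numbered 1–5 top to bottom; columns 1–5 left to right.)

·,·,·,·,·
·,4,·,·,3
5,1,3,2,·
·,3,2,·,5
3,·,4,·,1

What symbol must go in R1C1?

4

Row 3, column 5: row 3 has {1, 3, 2, 5} and column 5 has {1, 3, 5}, leaving only 4.
Row 1, column 5: row 1 has {} and column 5 has {1, 3, 4, 5}, leaving only 2.
Row 1, column 2: row 1 has {2} and column 2 has {1, 3, 4}, leaving only 5.
Row 1, column 3: row 1 has {2, 5} and column 3 has {3, 2, 4}, leaving only 1.
Row 1 already has {1, 2, 5} and column 1 already has {3, 5}, so row 1, column 1 must be 4.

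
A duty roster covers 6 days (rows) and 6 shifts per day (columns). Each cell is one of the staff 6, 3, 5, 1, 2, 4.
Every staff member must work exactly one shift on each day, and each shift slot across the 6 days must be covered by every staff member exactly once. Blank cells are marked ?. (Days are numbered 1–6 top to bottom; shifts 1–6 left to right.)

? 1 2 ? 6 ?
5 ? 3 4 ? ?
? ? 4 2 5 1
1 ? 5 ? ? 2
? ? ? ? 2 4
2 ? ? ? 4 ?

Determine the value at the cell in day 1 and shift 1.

4

Day 2, shift 5: day 2 has {3, 5, 4} and shift 5 has {6, 5, 2, 4}, leaving only 1.
Day 2, shift 6: day 2 has {3, 5, 1, 4} and shift 6 has {1, 2, 4}, leaving only 6.
Day 2, shift 2: day 2 has {6, 3, 5, 1, 4} and shift 2 has {1}, leaving only 2.
Day 4, shift 5: day 4 has {5, 1, 2} and shift 5 has {6, 5, 1, 2, 4}, leaving only 3.
Day 4, shift 4: day 4 has {3, 5, 1, 2} and shift 4 has {2, 4}, leaving only 6.
Day 4, shift 2: day 4 has {6, 3, 5, 1, 2} and shift 2 has {1, 2}, leaving only 4.
Day 1, shift 1 is narrowed to {3, 4}.
If it were 3, then day 1, shift 6 would be left with no valid symbol.
So day 1, shift 1 must be 4.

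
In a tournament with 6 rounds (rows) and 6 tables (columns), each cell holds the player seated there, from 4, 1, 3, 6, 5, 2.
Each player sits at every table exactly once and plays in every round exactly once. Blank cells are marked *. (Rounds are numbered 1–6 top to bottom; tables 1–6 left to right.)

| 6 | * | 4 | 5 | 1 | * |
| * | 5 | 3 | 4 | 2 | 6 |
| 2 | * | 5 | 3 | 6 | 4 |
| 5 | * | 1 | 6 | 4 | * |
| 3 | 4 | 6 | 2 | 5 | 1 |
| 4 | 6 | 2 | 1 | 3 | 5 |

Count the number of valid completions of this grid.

2

Round 1, table 2: eliminating its round and table leaves {3, 2}.
Round 1, table 6: eliminating its round and table leaves {3, 2}.
Round 2, table 1: eliminating its round and table leaves {1}.
Round 3, table 2: eliminating its round and table leaves {1}.
Round 4, table 2: eliminating its round and table leaves {3, 2}.
Round 4, table 6: eliminating its round and table leaves {3, 2}.
Enumerating the assignments across these blanks that avoid any round or table repeat gives 2 completions.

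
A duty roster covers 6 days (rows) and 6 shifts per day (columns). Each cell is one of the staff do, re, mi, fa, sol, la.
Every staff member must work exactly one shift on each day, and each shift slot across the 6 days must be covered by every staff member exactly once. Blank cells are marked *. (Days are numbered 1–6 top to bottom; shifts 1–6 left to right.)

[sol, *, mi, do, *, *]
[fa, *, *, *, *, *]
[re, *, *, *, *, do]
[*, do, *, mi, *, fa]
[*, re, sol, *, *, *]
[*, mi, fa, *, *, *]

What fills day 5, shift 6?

Day 3, shift 3: day 3 has {do, re} and shift 3 has {mi, fa, sol}, leaving only la.
Day 4, shift 1: day 4 has {do, mi, fa} and shift 1 has {re, fa, sol}, leaving only la.
Day 4, shift 3: day 4 has {do, mi, fa, la} and shift 3 has {mi, fa, sol, la}, leaving only re.
Day 2, shift 3: day 2 has {fa} and shift 3 has {re, mi, fa, sol, la}, leaving only do.
Day 4, shift 5: day 4 has {do, re, mi, fa, la} and shift 5 has {}, leaving only sol.
Day 6, shift 1: day 6 has {mi, fa} and shift 1 has {re, fa, sol, la}, leaving only do.
Day 5, shift 1: day 5 has {re, sol} and shift 1 has {do, re, fa, sol, la}, leaving only mi.
Day 5 already has {re, mi, sol} and shift 6 already has {do, fa}, so day 5, shift 6 must be la.

la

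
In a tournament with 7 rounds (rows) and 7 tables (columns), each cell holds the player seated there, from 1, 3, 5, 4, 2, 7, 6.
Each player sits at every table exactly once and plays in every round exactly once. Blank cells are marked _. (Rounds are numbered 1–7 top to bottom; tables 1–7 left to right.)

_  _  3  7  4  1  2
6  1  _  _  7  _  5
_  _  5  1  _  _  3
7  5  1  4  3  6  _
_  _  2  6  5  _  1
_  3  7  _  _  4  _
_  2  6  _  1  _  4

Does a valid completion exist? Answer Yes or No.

Round 4, table 7: round 4 together with table 7 already contain {1, 3, 5, 4, 2, 7, 6} — every symbol — so nothing can go there. The grid has no valid completion.

No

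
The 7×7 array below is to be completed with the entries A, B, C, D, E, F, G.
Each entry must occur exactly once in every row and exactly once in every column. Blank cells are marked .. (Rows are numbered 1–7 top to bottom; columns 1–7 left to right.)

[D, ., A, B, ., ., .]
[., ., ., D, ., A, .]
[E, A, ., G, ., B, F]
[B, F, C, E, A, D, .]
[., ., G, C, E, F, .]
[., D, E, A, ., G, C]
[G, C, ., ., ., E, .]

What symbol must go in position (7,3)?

B

Row 1, column 6: row 1 has {A, B, D} and column 6 has {A, B, D, E, F, G}, leaving only C.
Row 3, column 3: row 3 has {A, B, E, F, G} and column 3 has {A, C, E, G}, leaving only D.
Row 3, column 5: row 3 has {A, B, D, E, F, G} and column 5 has {A, E}, leaving only C.
Row 4, column 7: row 4 has {A, B, C, D, E, F} and column 7 has {C, F}, leaving only G.
Row 1, column 7: row 1 has {A, B, C, D} and column 7 has {C, F, G}, leaving only E.
Row 1, column 2: row 1 has {A, B, C, D, E} and column 2 has {A, C, D, F}, leaving only G.
Row 1, column 5: row 1 has {A, B, C, D, E, G} and column 5 has {A, C, E}, leaving only F.
Row 2, column 7: row 2 has {A, D} and column 7 has {C, E, F, G}, leaving only B.
Row 2, column 2: row 2 has {A, B, D} and column 2 has {A, C, D, F, G}, leaving only E.
Row 2, column 3: row 2 has {A, B, D, E} and column 3 has {A, C, D, E, G}, leaving only F.
Row 7 already has {C, E, G} and column 3 already has {A, C, D, E, F, G}, so row 7, column 3 must be B.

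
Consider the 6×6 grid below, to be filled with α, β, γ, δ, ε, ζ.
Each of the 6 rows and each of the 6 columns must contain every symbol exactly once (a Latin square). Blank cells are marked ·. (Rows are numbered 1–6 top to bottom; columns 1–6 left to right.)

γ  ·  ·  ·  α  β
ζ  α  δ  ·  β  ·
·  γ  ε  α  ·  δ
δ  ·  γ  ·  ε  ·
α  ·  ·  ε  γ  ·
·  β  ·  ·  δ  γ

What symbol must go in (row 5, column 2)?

δ

Row 1, column 3: row 1 has {α, β, γ} and column 3 has {γ, δ, ε}, leaving only ζ.
Row 1, column 4: row 1 has {α, β, γ, ζ} and column 4 has {α, ε}, leaving only δ.
Row 1, column 2: row 1 has {α, β, γ, δ, ζ} and column 2 has {α, β, γ}, leaving only ε.
Row 2, column 4: row 2 has {α, β, δ, ζ} and column 4 has {α, δ, ε}, leaving only γ.
Row 2, column 6: row 2 has {α, β, γ, δ, ζ} and column 6 has {β, γ, δ}, leaving only ε.
Row 3, column 1: row 3 has {α, γ, δ, ε} and column 1 has {α, γ, δ, ζ}, leaving only β.
Row 3, column 5: row 3 has {α, β, γ, δ, ε} and column 5 has {α, β, γ, δ, ε}, leaving only ζ.
Row 4, column 2: row 4 has {γ, δ, ε} and column 2 has {α, β, γ, ε}, leaving only ζ.
Row 5 already has {α, γ, ε} and column 2 already has {α, β, γ, ε, ζ}, so row 5, column 2 must be δ.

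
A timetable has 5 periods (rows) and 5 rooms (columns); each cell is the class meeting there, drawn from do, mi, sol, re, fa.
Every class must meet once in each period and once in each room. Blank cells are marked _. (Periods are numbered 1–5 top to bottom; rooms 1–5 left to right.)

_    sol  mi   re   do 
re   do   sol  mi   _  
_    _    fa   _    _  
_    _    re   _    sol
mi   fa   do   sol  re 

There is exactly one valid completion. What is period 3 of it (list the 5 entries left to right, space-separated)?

sol re fa do mi

Period 3, room 4: period 3 has {fa} and room 4 has {mi, sol, re}, leaving only do.
Period 3, room 1: period 3 has {do, fa} and room 1 has {mi, re}, leaving only sol.
Period 3, room 5: period 3 has {do, sol, fa} and room 5 has {do, sol, re}, leaving only mi.
Period 3, room 2: period 3 has {do, mi, sol, fa} and room 2 has {do, sol, fa}, leaving only re.
So period 3 reads: sol re fa do mi.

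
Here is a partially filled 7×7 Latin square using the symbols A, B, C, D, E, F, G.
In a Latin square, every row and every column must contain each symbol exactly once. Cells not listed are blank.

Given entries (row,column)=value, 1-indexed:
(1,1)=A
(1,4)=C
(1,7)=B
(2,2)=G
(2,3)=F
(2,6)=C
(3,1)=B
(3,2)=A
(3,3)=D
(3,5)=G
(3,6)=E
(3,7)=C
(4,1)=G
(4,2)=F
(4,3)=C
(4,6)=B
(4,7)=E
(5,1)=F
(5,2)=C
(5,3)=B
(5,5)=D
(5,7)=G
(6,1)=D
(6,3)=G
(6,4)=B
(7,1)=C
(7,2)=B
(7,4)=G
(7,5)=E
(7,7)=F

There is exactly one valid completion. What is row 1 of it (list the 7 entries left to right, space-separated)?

A D E C F G B

Row 1, column 3: row 1 has {A, B, C} and column 3 has {B, C, D, F, G}, leaving only E.
Row 1, column 2: row 1 has {A, B, C, E} and column 2 has {A, B, C, F, G}, leaving only D.
Row 1, column 5: row 1 has {A, B, C, D, E} and column 5 has {D, E, G}, leaving only F.
Row 1, column 6: row 1 has {A, B, C, D, E, F} and column 6 has {B, C, E}, leaving only G.
So row 1 reads: A D E C F G B.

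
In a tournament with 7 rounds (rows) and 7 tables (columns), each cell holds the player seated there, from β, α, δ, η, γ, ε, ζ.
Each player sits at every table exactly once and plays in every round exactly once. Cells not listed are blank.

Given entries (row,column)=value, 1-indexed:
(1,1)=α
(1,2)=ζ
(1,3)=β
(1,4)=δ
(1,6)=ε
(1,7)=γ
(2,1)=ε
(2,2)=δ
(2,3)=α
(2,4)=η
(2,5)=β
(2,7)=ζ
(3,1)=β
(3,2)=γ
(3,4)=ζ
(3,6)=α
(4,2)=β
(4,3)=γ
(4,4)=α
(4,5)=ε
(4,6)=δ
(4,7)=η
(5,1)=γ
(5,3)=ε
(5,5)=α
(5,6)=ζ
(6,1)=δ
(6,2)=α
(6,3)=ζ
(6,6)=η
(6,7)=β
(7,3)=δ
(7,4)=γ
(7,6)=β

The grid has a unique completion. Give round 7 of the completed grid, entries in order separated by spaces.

η ε δ γ ζ β α

Round 1, table 5: round 1 has {β, α, δ, γ, ε, ζ} and table 5 has {β, α, ε}, leaving only η.
Round 7, table 5: round 7 has {β, δ, γ} and table 5 has {β, α, η, ε}, leaving only ζ.
Round 7, table 1: round 7 has {β, δ, γ, ζ} and table 1 has {β, α, δ, γ, ε}, leaving only η.
Round 7, table 2: round 7 has {β, δ, η, γ, ζ} and table 2 has {β, α, δ, γ, ζ}, leaving only ε.
Round 7, table 7: round 7 has {β, δ, η, γ, ε, ζ} and table 7 has {β, η, γ, ζ}, leaving only α.
So round 7 reads: η ε δ γ ζ β α.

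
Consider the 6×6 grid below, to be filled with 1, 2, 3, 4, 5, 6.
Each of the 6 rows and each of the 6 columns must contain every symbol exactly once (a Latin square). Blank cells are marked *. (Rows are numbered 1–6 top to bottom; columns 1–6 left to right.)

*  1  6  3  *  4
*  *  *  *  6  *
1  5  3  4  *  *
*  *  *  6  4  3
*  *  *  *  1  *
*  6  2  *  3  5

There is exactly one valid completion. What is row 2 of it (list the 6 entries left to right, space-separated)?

3 4 5 2 6 1

Row 3, column 5: row 3 has {1, 3, 4, 5} and column 5 has {1, 3, 4, 6}, leaving only 2.
Row 1, column 5: row 1 has {1, 3, 4, 6} and column 5 has {1, 2, 3, 4, 6}, leaving only 5.
Row 1, column 1: row 1 has {1, 3, 4, 5, 6} and column 1 has {1}, leaving only 2.
Row 3, column 6: row 3 has {1, 2, 3, 4, 5} and column 6 has {3, 4, 5}, leaving only 6.
Row 4, column 1: row 4 has {3, 4, 6} and column 1 has {1, 2}, leaving only 5.
Row 4, column 2: row 4 has {3, 4, 5, 6} and column 2 has {1, 5, 6}, leaving only 2.
Row 4, column 3: row 4 has {2, 3, 4, 5, 6} and column 3 has {2, 3, 6}, leaving only 1.
Row 5, column 6: row 5 has {1} and column 6 has {3, 4, 5, 6}, leaving only 2.
Row 2, column 6: row 2 has {6} and column 6 has {2, 3, 4, 5, 6}, leaving only 1.
Row 5, column 4: row 5 has {1, 2} and column 4 has {3, 4, 6}, leaving only 5.
Row 2, column 4: row 2 has {1, 6} and column 4 has {3, 4, 5, 6}, leaving only 2.
Row 5, column 3: row 5 has {1, 2, 5} and column 3 has {1, 2, 3, 6}, leaving only 4.
Row 2, column 3: row 2 has {1, 2, 6} and column 3 has {1, 2, 3, 4, 6}, leaving only 5.
Row 5, column 2: row 5 has {1, 2, 4, 5} and column 2 has {1, 2, 5, 6}, leaving only 3.
Row 2, column 2: row 2 has {1, 2, 5, 6} and column 2 has {1, 2, 3, 5, 6}, leaving only 4.
Row 2, column 1: row 2 has {1, 2, 4, 5, 6} and column 1 has {1, 2, 5}, leaving only 3.
So row 2 reads: 3 4 5 2 6 1.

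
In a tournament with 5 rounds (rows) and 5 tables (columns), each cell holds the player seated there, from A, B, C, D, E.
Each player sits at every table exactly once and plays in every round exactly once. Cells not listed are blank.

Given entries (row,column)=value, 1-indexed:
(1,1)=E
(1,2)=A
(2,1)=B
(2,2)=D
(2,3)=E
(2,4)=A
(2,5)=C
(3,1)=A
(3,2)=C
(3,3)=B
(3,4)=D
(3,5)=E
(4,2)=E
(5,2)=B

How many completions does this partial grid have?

Round 1, table 3: eliminating its round and table leaves {C, D}.
Round 1, table 4: eliminating its round and table leaves {B, C}.
Round 1, table 5: eliminating its round and table leaves {B, D}.
Round 4, table 1: eliminating its round and table leaves {C, D}.
Round 4, table 3: eliminating its round and table leaves {A, C, D}.
Round 4, table 4: eliminating its round and table leaves {B, C}.
Round 4, table 5: eliminating its round and table leaves {A, B, D}.
Round 5, table 1: eliminating its round and table leaves {C, D}.
Round 5, table 3: eliminating its round and table leaves {A, C, D}.
Round 5, table 4: eliminating its round and table leaves {C, E}.
Round 5, table 5: eliminating its round and table leaves {A, D}.
Enumerating the assignments across these blanks that avoid any round or table repeat gives 3 completions.

3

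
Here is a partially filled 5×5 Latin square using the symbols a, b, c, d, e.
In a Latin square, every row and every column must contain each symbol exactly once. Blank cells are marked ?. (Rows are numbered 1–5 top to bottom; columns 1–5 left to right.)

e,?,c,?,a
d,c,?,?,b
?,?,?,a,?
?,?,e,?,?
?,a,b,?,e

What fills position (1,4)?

b

Row 2, column 3: row 2 has {b, c, d} and column 3 has {b, c, e}, leaving only a.
Row 2, column 4: row 2 has {a, b, c, d} and column 4 has {a}, leaving only e.
Row 3, column 3: row 3 has {a} and column 3 has {a, b, c, e}, leaving only d.
Row 3, column 5: row 3 has {a, d} and column 5 has {a, b, e}, leaving only c.
Row 3, column 1: row 3 has {a, c, d} and column 1 has {d, e}, leaving only b.
Row 3, column 2: row 3 has {a, b, c, d} and column 2 has {a, c}, leaving only e.
Row 4, column 5: row 4 has {e} and column 5 has {a, b, c, e}, leaving only d.
Row 4, column 2: row 4 has {d, e} and column 2 has {a, c, e}, leaving only b.
Row 1, column 2: row 1 has {a, c, e} and column 2 has {a, b, c, e}, leaving only d.
Row 1 already has {a, c, d, e} and column 4 already has {a, e}, so row 1, column 4 must be b.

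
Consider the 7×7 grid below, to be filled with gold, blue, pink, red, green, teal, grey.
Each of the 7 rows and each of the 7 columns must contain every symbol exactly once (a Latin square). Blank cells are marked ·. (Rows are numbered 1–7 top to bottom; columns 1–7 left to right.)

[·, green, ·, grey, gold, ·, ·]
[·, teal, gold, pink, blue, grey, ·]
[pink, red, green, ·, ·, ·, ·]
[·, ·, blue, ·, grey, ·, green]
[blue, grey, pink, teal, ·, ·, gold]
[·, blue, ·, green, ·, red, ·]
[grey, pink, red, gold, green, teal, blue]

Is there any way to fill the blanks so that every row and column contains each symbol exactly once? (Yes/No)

Yes

No row or column among the givens repeats a symbol, and propagating forced cells runs into no contradiction.
One valid completion exists (for instance, red green teal grey gold blue pink / green teal gold pink blue grey red / pink red green blue teal gold grey / teal gold blue red grey pink green / blue grey pink teal red green gold / gold blue grey green pink red teal / grey pink red gold green teal blue).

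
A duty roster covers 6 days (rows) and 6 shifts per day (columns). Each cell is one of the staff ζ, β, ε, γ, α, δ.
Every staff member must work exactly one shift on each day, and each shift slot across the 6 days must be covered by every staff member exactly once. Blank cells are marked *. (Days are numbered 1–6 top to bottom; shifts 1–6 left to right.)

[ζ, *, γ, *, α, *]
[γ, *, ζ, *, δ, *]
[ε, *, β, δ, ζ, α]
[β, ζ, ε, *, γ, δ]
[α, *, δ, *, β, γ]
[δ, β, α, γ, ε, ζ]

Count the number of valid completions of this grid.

Day 1, shift 2: eliminating its day and shift leaves {ε, δ}.
Day 1, shift 4: eliminating its day and shift leaves {β, ε}.
Day 1, shift 6: eliminating its day and shift leaves {β, ε}.
Day 2, shift 2: eliminating its day and shift leaves {ε, α}.
Day 2, shift 4: eliminating its day and shift leaves {β, ε, α}.
Day 2, shift 6: eliminating its day and shift leaves {β, ε}.
Day 3, shift 2: eliminating its day and shift leaves {γ}.
Day 4, shift 4: eliminating its day and shift leaves {α}.
Day 5, shift 2: eliminating its day and shift leaves {ε}.
Day 5, shift 4: eliminating its day and shift leaves {ζ, ε}.
Enumerating the assignments across these blanks that avoid any day or shift repeat gives 2 completions.

2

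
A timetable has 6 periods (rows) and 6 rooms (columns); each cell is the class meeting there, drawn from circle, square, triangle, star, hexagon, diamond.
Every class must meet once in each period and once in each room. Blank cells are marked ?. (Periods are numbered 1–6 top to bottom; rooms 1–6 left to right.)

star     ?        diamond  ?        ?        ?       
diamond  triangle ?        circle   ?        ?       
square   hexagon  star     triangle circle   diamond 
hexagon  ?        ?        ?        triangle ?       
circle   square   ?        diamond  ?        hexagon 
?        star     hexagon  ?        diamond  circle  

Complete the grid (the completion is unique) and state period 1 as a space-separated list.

star circle diamond hexagon square triangle

Period 1, room 2: period 1 has {star, diamond} and room 2 has {square, triangle, star, hexagon}, leaving only circle.
Period 2, room 3: period 2 has {circle, triangle, diamond} and room 3 has {star, hexagon, diamond}, leaving only square.
Period 2, room 6: period 2 has {circle, square, triangle, diamond} and room 6 has {circle, hexagon, diamond}, leaving only star.
Period 2, room 5: period 2 has {circle, square, triangle, star, diamond} and room 5 has {circle, triangle, diamond}, leaving only hexagon.
Period 1, room 5: period 1 has {circle, star, diamond} and room 5 has {circle, triangle, hexagon, diamond}, leaving only square.
Period 1, room 4: period 1 has {circle, square, star, diamond} and room 4 has {circle, triangle, diamond}, leaving only hexagon.
Period 1, room 6: period 1 has {circle, square, star, hexagon, diamond} and room 6 has {circle, star, hexagon, diamond}, leaving only triangle.
So period 1 reads: star circle diamond hexagon square triangle.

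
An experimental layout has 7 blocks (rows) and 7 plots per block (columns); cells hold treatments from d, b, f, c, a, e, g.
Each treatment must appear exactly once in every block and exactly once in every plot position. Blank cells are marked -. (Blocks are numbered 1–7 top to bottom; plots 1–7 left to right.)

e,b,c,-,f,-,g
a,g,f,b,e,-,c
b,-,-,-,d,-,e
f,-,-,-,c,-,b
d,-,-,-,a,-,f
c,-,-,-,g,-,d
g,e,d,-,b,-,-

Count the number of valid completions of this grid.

Block 1, plot 4: eliminating its block and plot leaves {d, a}.
Block 1, plot 6: eliminating its block and plot leaves {d, a}.
Block 2, plot 6: eliminating its block and plot leaves {d}.
Block 3, plot 2: eliminating its block and plot leaves {f, c, a}.
Block 3, plot 3: eliminating its block and plot leaves {a, g}.
Block 3, plot 4: eliminating its block and plot leaves {f, c, a, g}.
Block 3, plot 6: eliminating its block and plot leaves {f, c, a, g}.
Block 4, plot 2: eliminating its block and plot leaves {d, a}.
Block 4, plot 3: eliminating its block and plot leaves {a, e, g}.
Block 4, plot 4: eliminating its block and plot leaves {d, a, e, g}.
Block 4, plot 6: eliminating its block and plot leaves {d, a, e, g}.
Block 5, plot 2: eliminating its block and plot leaves {c}.
Block 5, plot 3: eliminating its block and plot leaves {b, e, g}.
Block 5, plot 4: eliminating its block and plot leaves {c, e, g}.
Block 5, plot 6: eliminating its block and plot leaves {b, c, e, g}.
Block 6, plot 2: eliminating its block and plot leaves {f, a}.
Block 6, plot 3: eliminating its block and plot leaves {b, a, e}.
Block 6, plot 4: eliminating its block and plot leaves {f, a, e}.
Block 6, plot 6: eliminating its block and plot leaves {b, f, a, e}.
Block 7, plot 4: eliminating its block and plot leaves {f, c, a}.
Block 7, plot 6: eliminating its block and plot leaves {f, c, a}.
Block 7, plot 7: eliminating its block and plot leaves {a}.
Enumerating the assignments across these blanks that avoid any block or plot repeat gives 14 completions.

14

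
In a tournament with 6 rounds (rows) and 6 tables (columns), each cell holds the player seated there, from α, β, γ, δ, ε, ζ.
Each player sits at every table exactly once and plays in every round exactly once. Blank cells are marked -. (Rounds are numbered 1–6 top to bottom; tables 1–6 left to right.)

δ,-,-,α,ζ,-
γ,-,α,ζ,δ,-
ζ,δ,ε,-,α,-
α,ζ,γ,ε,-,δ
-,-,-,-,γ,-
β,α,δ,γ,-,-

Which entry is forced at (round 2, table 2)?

Round 1, table 3: round 1 has {α, δ, ζ} and table 3 has {α, γ, δ, ε}, leaving only β.
Round 3, table 4: round 3 has {α, δ, ε, ζ} and table 4 has {α, γ, ε, ζ}, leaving only β.
Round 3, table 6: round 3 has {α, β, δ, ε, ζ} and table 6 has {δ}, leaving only γ.
Round 1, table 6: round 1 has {α, β, δ, ζ} and table 6 has {γ, δ}, leaving only ε.
Round 1, table 2: round 1 has {α, β, δ, ε, ζ} and table 2 has {α, δ, ζ}, leaving only γ.
Round 2, table 6: round 2 has {α, γ, δ, ζ} and table 6 has {γ, δ, ε}, leaving only β.
Round 2 already has {α, β, γ, δ, ζ} and table 2 already has {α, γ, δ, ζ}, so round 2, table 2 must be ε.

ε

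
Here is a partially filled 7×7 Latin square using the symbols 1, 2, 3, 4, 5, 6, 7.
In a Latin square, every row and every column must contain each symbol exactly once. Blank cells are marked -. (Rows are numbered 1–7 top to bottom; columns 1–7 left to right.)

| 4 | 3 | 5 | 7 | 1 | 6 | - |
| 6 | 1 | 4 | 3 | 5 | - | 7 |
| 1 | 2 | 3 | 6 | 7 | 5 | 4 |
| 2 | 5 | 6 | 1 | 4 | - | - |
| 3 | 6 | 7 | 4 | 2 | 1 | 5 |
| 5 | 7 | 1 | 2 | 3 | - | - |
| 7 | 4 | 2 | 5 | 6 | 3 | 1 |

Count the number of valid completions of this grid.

1

Row 1, column 7: eliminating its row and column leaves {2}.
Row 2, column 6: eliminating its row and column leaves {2}.
Row 4, column 6: eliminating its row and column leaves {7}.
Row 4, column 7: eliminating its row and column leaves {3}.
Row 6, column 6: eliminating its row and column leaves {4}.
Row 6, column 7: eliminating its row and column leaves {6}.
Only one assignment across all blanks avoids any row or column repeat, giving 1 completion.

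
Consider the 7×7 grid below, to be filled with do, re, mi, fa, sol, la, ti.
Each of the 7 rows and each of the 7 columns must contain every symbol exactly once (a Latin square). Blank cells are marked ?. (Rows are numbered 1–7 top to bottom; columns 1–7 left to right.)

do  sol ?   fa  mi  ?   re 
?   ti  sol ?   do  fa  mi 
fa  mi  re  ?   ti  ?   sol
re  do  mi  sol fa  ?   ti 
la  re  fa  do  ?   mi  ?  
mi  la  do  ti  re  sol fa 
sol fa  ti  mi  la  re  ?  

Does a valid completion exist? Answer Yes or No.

No

Row 2, column 1: row 2 together with column 1 already contain {do, re, mi, fa, sol, la, ti} — every symbol — so nothing can go there. The grid has no valid completion.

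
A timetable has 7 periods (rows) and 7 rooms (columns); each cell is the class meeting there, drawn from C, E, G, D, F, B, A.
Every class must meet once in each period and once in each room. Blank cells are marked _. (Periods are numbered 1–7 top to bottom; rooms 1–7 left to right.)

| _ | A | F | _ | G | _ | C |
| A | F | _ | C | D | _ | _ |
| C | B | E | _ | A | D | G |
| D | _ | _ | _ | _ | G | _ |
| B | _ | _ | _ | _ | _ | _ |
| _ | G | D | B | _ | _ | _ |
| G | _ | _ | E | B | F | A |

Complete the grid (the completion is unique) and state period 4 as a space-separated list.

D C B A E G F

Period 1, room 1: period 1 has {C, G, F, A} and room 1 has {C, G, D, B, A}, leaving only E.
Period 1, room 4: period 1 has {C, E, G, F, A} and room 4 has {C, E, B}, leaving only D.
Period 1, room 6: period 1 has {C, E, G, D, F, A} and room 6 has {G, D, F}, leaving only B.
Period 2, room 6: period 2 has {C, D, F, A} and room 6 has {G, D, F, B}, leaving only E.
Period 2, room 7: period 2 has {C, E, D, F, A} and room 7 has {C, G, A}, leaving only B.
Period 2, room 3: period 2 has {C, E, D, F, B, A} and room 3 has {E, D, F}, leaving only G.
Period 3, room 4: period 3 has {C, E, G, D, B, A} and room 4 has {C, E, D, B}, leaving only F.
Period 4, room 4: period 4 has {G, D} and room 4 has {C, E, D, F, B}, leaving only A.
Period 5, room 4: period 5 has {B} and room 4 has {C, E, D, F, B, A}, leaving only G.
Period 6, room 1: period 6 has {G, D, B} and room 1 has {C, E, G, D, B, A}, leaving only F.
Period 6, room 7: period 6 has {G, D, F, B} and room 7 has {C, G, B, A}, leaving only E.
Period 4, room 7: period 4 has {G, D, A} and room 7 has {C, E, G, B, A}, leaving only F.
Period 5, room 7: period 5 has {G, B} and room 7 has {C, E, G, F, B, A}, leaving only D.
Period 6, room 5: period 6 has {E, G, D, F, B} and room 5 has {G, D, B, A}, leaving only C.
Period 4, room 5: period 4 has {G, D, F, A} and room 5 has {C, G, D, B, A}, leaving only E.
Period 4, room 2: period 4 has {E, G, D, F, A} and room 2 has {G, F, B, A}, leaving only C.
Period 4, room 3: period 4 has {C, E, G, D, F, A} and room 3 has {E, G, D, F}, leaving only B.
So period 4 reads: D C B A E G F.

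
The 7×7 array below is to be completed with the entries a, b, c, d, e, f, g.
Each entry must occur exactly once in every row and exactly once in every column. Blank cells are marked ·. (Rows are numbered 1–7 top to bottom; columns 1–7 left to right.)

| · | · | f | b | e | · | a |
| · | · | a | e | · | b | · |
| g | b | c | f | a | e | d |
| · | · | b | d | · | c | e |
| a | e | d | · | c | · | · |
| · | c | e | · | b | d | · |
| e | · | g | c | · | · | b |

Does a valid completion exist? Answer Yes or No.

Row 1, column 6: row 1 has {a, b, e, f} and column 6 has {b, c, d, e}, so it must be g.
Row 1, column 2: row 1 has {a, b, e, f, g} and column 2 has {b, c, e}, so it must be d.
Row 1, column 1: row 1 has {a, b, d, e, f, g} and column 1 has {a, e, g}, so it must be c.
Row 4, column 1: row 4 has {b, c, d, e} and column 1 has {a, c, e, g}, so it must be f.
Now row 6, column 1: row 6 together with column 1 already contain {a, b, c, d, e, f, g} — every symbol — so nothing can go there. The grid has no valid completion.

No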